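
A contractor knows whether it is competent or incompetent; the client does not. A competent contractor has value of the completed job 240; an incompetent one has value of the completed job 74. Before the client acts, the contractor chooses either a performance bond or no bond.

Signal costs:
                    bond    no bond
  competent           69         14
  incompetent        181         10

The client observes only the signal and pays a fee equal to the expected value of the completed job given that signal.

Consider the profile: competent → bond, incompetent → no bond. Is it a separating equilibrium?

If types separate, bond earns payment 240 and no bond earns 74.
Competent: bond gives 240 − 69 = 171; no bond gives 74 − 14 = 60. No deviation. ✓
Incompetent: no bond gives 74 − 10 = 64; bond gives 240 − 181 = 59. No deviation. ✓
Both incentive constraints hold.

Yes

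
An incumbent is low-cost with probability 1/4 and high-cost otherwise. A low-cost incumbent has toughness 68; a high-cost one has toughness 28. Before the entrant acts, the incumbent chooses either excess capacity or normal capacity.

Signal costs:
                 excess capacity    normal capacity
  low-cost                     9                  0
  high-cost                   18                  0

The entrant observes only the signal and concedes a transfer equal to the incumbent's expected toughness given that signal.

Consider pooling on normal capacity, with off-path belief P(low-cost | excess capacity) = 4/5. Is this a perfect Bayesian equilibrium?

On the equilibrium path (normal capacity) the entrant holds the prior 1/4 and pays 1/4·68 + 3/4·28 = 38. Off-path (excess capacity) belief 4/5 gives 4/5·68 + 1/5·28 = 60.
Low-cost: normal capacity gives 38 − 0 = 38; excess capacity gives 60 − 9 = 51. Deviates. ✗
High-cost: normal capacity gives 38 − 0 = 38; excess capacity gives 60 − 18 = 42. Deviates. ✗

No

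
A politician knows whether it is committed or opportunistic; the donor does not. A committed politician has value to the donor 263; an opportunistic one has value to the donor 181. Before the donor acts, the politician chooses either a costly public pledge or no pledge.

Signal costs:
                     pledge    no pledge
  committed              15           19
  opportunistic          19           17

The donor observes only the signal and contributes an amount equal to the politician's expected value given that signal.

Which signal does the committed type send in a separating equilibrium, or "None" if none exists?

Try committed → pledge, opportunistic → no pledge:
  Under separation the donor infers type exactly: pledge → committed (pays 263), no pledge → opportunistic (pays 181).
  Committed: pledge gives 263 − 15 = 248; no pledge gives 181 − 19 = 162. No deviation. ✓
  Opportunistic: no pledge gives 181 − 17 = 164; pledge gives 263 − 19 = 244. Would deviate. ✗
Try committed → no pledge, opportunistic → pledge:
  Under separation the donor infers type exactly: no pledge → committed (pays 263), pledge → opportunistic (pays 181).
  Committed: no pledge gives 263 − 19 = 244; pledge gives 181 − 15 = 166. No deviation. ✓
  Opportunistic: pledge gives 181 − 19 = 162; no pledge gives 263 − 17 = 246. Would deviate. ✗
Neither assignment is incentive-compatible.

None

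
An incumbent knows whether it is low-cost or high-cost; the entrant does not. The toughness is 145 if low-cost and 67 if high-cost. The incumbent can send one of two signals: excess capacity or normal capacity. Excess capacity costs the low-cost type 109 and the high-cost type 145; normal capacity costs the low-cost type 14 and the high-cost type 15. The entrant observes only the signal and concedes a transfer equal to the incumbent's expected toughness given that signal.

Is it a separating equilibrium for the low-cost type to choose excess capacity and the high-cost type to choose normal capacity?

No

Under separation the entrant infers type exactly: excess capacity → low-cost (pays 145), normal capacity → high-cost (pays 67).
Low-cost: excess capacity gives 145 − 109 = 36; normal capacity gives 67 − 14 = 53. Would deviate. ✗
High-cost: normal capacity gives 67 − 15 = 52; excess capacity gives 145 − 145 = 0. No deviation. ✓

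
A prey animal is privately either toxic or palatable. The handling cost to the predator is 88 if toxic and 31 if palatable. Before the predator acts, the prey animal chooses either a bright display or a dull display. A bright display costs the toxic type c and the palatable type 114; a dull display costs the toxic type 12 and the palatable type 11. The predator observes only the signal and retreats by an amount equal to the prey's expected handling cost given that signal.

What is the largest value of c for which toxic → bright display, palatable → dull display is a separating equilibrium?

Under separation: bright display → toxic (pays 88); dull display → palatable (pays 31).
Palatable: 31 − 11 = 20 ≥ 88 − 114 = -26. Holds regardless of c. ✓
Toxic: 88 − c ≥ 31 − 12, so c ≤ 88 − 19 = 69.

69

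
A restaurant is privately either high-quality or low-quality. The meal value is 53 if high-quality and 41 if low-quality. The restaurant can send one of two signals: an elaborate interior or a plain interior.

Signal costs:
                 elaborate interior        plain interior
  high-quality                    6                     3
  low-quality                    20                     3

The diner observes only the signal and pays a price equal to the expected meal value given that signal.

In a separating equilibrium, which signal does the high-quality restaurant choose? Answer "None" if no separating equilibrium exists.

elaborate interior

Try high-quality → elaborate interior, low-quality → plain interior:
  Under separation the diner infers type exactly: elaborate interior → high-quality (pays 53), plain interior → low-quality (pays 41).
  High-quality: elaborate interior gives 53 − 6 = 47; plain interior gives 41 − 3 = 38. No deviation. ✓
  Low-quality: plain interior gives 41 − 3 = 38; elaborate interior gives 53 − 20 = 33. No deviation. ✓
Both hold — the high-quality type sends elaborate interior.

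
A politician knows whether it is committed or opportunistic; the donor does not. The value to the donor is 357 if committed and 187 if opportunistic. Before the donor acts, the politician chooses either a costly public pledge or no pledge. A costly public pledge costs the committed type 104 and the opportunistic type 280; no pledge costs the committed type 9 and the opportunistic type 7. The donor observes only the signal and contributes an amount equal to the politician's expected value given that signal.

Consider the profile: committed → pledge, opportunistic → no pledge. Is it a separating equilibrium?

Yes

Under separation the donor infers type exactly: pledge → committed (pays 357), no pledge → opportunistic (pays 187).
Committed: pledge gives 357 − 104 = 253; no pledge gives 187 − 9 = 178. No deviation. ✓
Opportunistic: no pledge gives 187 − 7 = 180; pledge gives 357 − 280 = 77. No deviation. ✓
Both incentive constraints hold.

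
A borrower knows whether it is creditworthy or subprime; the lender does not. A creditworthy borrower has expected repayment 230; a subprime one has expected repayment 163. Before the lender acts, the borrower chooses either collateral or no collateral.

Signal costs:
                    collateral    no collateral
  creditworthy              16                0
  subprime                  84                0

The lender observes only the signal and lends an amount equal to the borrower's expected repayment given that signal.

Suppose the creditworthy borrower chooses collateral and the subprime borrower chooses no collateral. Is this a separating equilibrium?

If types separate, collateral earns payment 230 and no collateral earns 163.
Creditworthy: collateral gives 230 − 16 = 214; no collateral gives 163 − 0 = 163. No deviation. ✓
Subprime: no collateral gives 163 − 0 = 163; collateral gives 230 − 84 = 146. No deviation. ✓
Neither type gains from mimicking the other.

Yes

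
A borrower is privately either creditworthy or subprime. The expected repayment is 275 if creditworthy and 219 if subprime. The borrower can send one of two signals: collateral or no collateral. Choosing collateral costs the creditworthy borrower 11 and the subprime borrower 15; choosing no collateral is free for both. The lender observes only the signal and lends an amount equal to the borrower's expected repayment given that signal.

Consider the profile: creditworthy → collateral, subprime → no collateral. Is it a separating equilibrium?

Under separation the lender infers type exactly: collateral → creditworthy (pays 275), no collateral → subprime (pays 219).
Creditworthy: collateral gives 275 − 11 = 264; no collateral gives 219 − 0 = 219. No deviation. ✓
Subprime: no collateral gives 219 − 0 = 219; collateral gives 275 − 15 = 260. Would deviate. ✗

No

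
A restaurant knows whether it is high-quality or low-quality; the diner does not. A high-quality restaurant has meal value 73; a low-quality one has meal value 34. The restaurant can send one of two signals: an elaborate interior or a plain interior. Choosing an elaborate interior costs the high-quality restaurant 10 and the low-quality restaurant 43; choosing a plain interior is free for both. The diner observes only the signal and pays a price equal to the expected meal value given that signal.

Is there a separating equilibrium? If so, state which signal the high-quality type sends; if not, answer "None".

elaborate interior

Try high-quality → elaborate interior, low-quality → plain interior:
  If types separate, elaborate interior earns payment 73 and plain interior earns 34.
  High-quality: elaborate interior gives 73 − 10 = 63; plain interior gives 34 − 0 = 34. No deviation. ✓
  Low-quality: plain interior gives 34 − 0 = 34; elaborate interior gives 73 − 43 = 30. No deviation. ✓
Both hold — the high-quality type sends elaborate interior.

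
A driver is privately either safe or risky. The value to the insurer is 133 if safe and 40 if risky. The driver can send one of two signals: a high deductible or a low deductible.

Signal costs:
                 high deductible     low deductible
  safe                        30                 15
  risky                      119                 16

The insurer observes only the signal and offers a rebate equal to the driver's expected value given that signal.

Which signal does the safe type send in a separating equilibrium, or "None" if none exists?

Try safe → high deductible, risky → low deductible:
  If types separate, high deductible earns payment 133 and low deductible earns 40.
  Safe: high deductible gives 133 − 30 = 103; low deductible gives 40 − 15 = 25. No deviation. ✓
  Risky: low deductible gives 40 − 16 = 24; high deductible gives 133 − 119 = 14. No deviation. ✓
Both hold — the safe type sends high deductible.

high deductible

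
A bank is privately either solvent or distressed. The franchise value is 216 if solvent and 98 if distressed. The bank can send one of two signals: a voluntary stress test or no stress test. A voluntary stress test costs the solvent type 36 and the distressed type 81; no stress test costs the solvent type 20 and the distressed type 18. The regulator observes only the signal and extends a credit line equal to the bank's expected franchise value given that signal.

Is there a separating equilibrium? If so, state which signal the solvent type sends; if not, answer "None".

None

Try solvent → stress test, distressed → no stress test:
  If types separate, stress test earns payment 216 and no stress test earns 98.
  Solvent: stress test gives 216 − 36 = 180; no stress test gives 98 − 20 = 78. No deviation. ✓
  Distressed: no stress test gives 98 − 18 = 80; stress test gives 216 − 81 = 135. Would deviate. ✗
Try solvent → no stress test, distressed → stress test:
  If types separate, no stress test earns payment 216 and stress test earns 98.
  Solvent: no stress test gives 216 − 20 = 196; stress test gives 98 − 36 = 62. No deviation. ✓
  Distressed: stress test gives 98 − 81 = 17; no stress test gives 216 − 18 = 198. Would deviate. ✗
Neither assignment is incentive-compatible.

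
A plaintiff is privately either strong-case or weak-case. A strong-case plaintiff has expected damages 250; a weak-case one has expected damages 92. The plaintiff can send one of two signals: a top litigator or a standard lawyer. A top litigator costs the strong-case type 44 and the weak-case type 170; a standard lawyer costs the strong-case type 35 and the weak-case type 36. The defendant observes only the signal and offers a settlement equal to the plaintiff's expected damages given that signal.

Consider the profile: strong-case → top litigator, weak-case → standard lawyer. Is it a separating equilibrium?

No

Under separation the defendant infers type exactly: top litigator → strong-case (pays 250), standard lawyer → weak-case (pays 92).
Strong-case: top litigator gives 250 − 44 = 206; standard lawyer gives 92 − 35 = 57. No deviation. ✓
Weak-case: standard lawyer gives 92 − 36 = 56; top litigator gives 250 − 170 = 80. Would deviate. ✗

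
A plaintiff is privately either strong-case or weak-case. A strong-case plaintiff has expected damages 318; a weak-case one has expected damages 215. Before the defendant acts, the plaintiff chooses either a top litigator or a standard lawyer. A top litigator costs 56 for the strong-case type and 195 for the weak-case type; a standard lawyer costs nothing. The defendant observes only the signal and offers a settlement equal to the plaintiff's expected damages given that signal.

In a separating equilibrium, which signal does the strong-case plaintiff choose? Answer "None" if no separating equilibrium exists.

Try strong-case → top litigator, weak-case → standard lawyer:
  If types separate, top litigator earns payment 318 and standard lawyer earns 215.
  Strong-case: top litigator gives 318 − 56 = 262; standard lawyer gives 215 − 0 = 215. No deviation. ✓
  Weak-case: standard lawyer gives 215 − 0 = 215; top litigator gives 318 − 195 = 123. No deviation. ✓
Both hold — the strong-case type sends top litigator.

top litigator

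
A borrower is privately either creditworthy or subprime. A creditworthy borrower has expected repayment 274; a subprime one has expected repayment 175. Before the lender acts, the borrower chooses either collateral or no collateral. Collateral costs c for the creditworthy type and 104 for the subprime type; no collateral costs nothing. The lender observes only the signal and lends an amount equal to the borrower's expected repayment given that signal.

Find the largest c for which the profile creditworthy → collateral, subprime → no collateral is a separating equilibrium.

99

Under separation: collateral → creditworthy (pays 274); no collateral → subprime (pays 175).
Subprime: 175 − 0 = 175 ≥ 274 − 104 = 170. Holds regardless of c. ✓
Creditworthy: 274 − c ≥ 175 − 0, so c ≤ 274 − 175 = 99.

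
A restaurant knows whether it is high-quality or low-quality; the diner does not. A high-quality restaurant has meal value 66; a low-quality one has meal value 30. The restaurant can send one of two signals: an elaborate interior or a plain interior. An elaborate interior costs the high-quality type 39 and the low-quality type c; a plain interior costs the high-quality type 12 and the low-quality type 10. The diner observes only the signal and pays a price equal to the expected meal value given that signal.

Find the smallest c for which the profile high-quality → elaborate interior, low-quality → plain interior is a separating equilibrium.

Under separation: elaborate interior → high-quality (pays 66); plain interior → low-quality (pays 30).
High-quality: 66 − 39 = 27 ≥ 30 − 12 = 18. Holds regardless of c. ✓
Low-quality: 30 − 10 ≥ 66 − c, so c ≥ 66 − 20 = 46.

46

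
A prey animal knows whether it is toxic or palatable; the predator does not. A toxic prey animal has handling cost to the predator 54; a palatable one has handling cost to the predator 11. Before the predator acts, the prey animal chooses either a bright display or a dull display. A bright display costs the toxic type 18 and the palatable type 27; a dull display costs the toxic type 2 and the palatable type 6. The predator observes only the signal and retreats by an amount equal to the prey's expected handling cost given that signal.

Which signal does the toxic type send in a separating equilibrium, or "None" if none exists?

Try toxic → bright display, palatable → dull display:
  If types separate, bright display earns payment 54 and dull display earns 11.
  Toxic: bright display gives 54 − 18 = 36; dull display gives 11 − 2 = 9. No deviation. ✓
  Palatable: dull display gives 11 − 6 = 5; bright display gives 54 − 27 = 27. Would deviate. ✗
Try toxic → dull display, palatable → bright display:
  If types separate, dull display earns payment 54 and bright display earns 11.
  Toxic: dull display gives 54 − 2 = 52; bright display gives 11 − 18 = -7. No deviation. ✓
  Palatable: bright display gives 11 − 27 = -16; dull display gives 54 − 6 = 48. Would deviate. ✗
Neither assignment is incentive-compatible.

None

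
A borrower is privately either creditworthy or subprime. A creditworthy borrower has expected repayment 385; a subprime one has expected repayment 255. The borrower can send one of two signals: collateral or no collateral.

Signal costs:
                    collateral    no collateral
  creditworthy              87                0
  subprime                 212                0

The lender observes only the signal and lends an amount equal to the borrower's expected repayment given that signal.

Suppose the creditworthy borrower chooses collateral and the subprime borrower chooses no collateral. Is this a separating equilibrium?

Yes

Under separation the lender infers type exactly: collateral → creditworthy (pays 385), no collateral → subprime (pays 255).
Creditworthy: collateral gives 385 − 87 = 298; no collateral gives 255 − 0 = 255. No deviation. ✓
Subprime: no collateral gives 255 − 0 = 255; collateral gives 385 − 212 = 173. No deviation. ✓
Both incentive constraints hold.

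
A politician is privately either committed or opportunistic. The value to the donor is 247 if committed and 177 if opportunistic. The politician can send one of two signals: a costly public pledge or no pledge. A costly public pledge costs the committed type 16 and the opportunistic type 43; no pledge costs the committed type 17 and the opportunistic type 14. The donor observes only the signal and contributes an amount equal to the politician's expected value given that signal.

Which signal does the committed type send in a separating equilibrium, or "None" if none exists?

Try committed → pledge, opportunistic → no pledge:
  Under separation the donor infers type exactly: pledge → committed (pays 247), no pledge → opportunistic (pays 177).
  Committed: pledge gives 247 − 16 = 231; no pledge gives 177 − 17 = 160. No deviation. ✓
  Opportunistic: no pledge gives 177 − 14 = 163; pledge gives 247 − 43 = 204. Would deviate. ✗
Try committed → no pledge, opportunistic → pledge:
  Under separation the donor infers type exactly: no pledge → committed (pays 247), pledge → opportunistic (pays 177).
  Committed: no pledge gives 247 − 17 = 230; pledge gives 177 − 16 = 161. No deviation. ✓
  Opportunistic: pledge gives 177 − 43 = 134; no pledge gives 247 − 14 = 233. Would deviate. ✗
Neither assignment is incentive-compatible.

None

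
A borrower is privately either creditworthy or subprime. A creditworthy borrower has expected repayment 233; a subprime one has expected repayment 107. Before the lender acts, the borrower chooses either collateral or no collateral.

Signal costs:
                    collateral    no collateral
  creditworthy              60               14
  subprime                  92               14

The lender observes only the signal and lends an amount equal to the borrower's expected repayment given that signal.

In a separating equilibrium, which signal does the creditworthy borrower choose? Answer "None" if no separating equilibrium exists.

Try creditworthy → collateral, subprime → no collateral:
  Under separation the lender infers type exactly: collateral → creditworthy (pays 233), no collateral → subprime (pays 107).
  Creditworthy: collateral gives 233 − 60 = 173; no collateral gives 107 − 14 = 93. No deviation. ✓
  Subprime: no collateral gives 107 − 14 = 93; collateral gives 233 − 92 = 141. Would deviate. ✗
Try creditworthy → no collateral, subprime → collateral:
  Under separation the lender infers type exactly: no collateral → creditworthy (pays 233), collateral → subprime (pays 107).
  Creditworthy: no collateral gives 233 − 14 = 219; collateral gives 107 − 60 = 47. No deviation. ✓
  Subprime: collateral gives 107 − 92 = 15; no collateral gives 233 − 14 = 219. Would deviate. ✗
Neither assignment is incentive-compatible.

None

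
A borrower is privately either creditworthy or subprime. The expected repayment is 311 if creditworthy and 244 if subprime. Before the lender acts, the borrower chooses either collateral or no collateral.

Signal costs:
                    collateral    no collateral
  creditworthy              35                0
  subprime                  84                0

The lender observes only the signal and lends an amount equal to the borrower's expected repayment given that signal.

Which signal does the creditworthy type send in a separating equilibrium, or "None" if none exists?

Try creditworthy → collateral, subprime → no collateral:
  Under separation the lender infers type exactly: collateral → creditworthy (pays 311), no collateral → subprime (pays 244).
  Creditworthy: collateral gives 311 − 35 = 276; no collateral gives 244 − 0 = 244. No deviation. ✓
  Subprime: no collateral gives 244 − 0 = 244; collateral gives 311 − 84 = 227. No deviation. ✓
Both hold — the creditworthy type sends collateral.

collateral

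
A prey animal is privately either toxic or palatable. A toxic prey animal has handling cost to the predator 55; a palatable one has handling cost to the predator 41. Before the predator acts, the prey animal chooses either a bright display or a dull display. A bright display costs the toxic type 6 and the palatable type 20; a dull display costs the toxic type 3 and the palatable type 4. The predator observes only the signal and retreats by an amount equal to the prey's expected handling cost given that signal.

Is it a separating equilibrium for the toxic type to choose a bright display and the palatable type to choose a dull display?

Yes

If types separate, bright display earns payment 55 and dull display earns 41.
Toxic: bright display gives 55 − 6 = 49; dull display gives 41 − 3 = 38. No deviation. ✓
Palatable: dull display gives 41 − 4 = 37; bright display gives 55 − 20 = 35. No deviation. ✓
Neither type gains from mimicking the other.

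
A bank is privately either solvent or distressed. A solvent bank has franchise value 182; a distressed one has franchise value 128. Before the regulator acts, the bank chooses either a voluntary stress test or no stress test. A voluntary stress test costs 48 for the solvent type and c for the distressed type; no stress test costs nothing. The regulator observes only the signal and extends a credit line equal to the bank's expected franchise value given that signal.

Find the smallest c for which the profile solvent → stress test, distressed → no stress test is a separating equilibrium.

Under separation: stress test → solvent (pays 182); no stress test → distressed (pays 128).
Solvent: 182 − 48 = 134 ≥ 128 − 0 = 128. Holds regardless of c. ✓
Distressed: 128 − 0 ≥ 182 − c, so c ≥ 182 − 128 = 54.

54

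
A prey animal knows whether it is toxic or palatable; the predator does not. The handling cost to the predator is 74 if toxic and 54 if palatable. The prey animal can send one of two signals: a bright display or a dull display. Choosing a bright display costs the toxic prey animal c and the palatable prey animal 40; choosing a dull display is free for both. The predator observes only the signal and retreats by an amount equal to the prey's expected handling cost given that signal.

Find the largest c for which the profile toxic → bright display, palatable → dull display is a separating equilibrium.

Under separation: bright display → toxic (pays 74); dull display → palatable (pays 54).
Palatable: 54 − 0 = 54 ≥ 74 − 40 = 34. Holds regardless of c. ✓
Toxic: 74 − c ≥ 54 − 0, so c ≤ 74 − 54 = 20.

20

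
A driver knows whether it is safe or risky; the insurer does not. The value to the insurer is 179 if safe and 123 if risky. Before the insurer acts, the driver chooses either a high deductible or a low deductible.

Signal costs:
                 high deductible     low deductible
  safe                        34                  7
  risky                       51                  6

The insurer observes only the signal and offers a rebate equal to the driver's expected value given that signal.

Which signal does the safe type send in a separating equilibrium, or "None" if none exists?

Try safe → high deductible, risky → low deductible:
  If types separate, high deductible earns payment 179 and low deductible earns 123.
  Safe: high deductible gives 179 − 34 = 145; low deductible gives 123 − 7 = 116. No deviation. ✓
  Risky: low deductible gives 123 − 6 = 117; high deductible gives 179 − 51 = 128. Would deviate. ✗
Try safe → low deductible, risky → high deductible:
  If types separate, low deductible earns payment 179 and high deductible earns 123.
  Safe: low deductible gives 179 − 7 = 172; high deductible gives 123 − 34 = 89. No deviation. ✓
  Risky: high deductible gives 123 − 51 = 72; low deductible gives 179 − 6 = 173. Would deviate. ✗
Neither assignment is incentive-compatible.

None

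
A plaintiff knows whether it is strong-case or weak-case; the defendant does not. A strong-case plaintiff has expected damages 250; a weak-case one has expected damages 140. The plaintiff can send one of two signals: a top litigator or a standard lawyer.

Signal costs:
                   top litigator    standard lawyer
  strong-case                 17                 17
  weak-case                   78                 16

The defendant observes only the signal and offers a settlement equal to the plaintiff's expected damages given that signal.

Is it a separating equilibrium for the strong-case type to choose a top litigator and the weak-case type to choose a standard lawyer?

If types separate, top litigator earns payment 250 and standard lawyer earns 140.
Strong-case: top litigator gives 250 − 17 = 233; standard lawyer gives 140 − 17 = 123. No deviation. ✓
Weak-case: standard lawyer gives 140 − 16 = 124; top litigator gives 250 − 78 = 172. Would deviate. ✗

No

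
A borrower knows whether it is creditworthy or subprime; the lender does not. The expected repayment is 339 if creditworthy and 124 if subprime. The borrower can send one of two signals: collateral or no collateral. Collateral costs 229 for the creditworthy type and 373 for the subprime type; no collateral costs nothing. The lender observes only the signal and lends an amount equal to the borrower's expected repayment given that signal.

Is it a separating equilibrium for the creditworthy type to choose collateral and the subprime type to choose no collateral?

Under separation the lender infers type exactly: collateral → creditworthy (pays 339), no collateral → subprime (pays 124).
Creditworthy: collateral gives 339 − 229 = 110; no collateral gives 124 − 0 = 124. Would deviate. ✗
Subprime: no collateral gives 124 − 0 = 124; collateral gives 339 − 373 = -34. No deviation. ✓

No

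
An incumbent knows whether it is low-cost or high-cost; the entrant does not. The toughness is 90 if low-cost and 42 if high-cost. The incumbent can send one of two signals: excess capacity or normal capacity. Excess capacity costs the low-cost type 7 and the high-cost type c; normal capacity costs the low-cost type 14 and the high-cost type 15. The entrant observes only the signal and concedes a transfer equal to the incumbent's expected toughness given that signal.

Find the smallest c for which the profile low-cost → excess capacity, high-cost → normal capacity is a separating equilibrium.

63

Under separation: excess capacity → low-cost (pays 90); normal capacity → high-cost (pays 42).
Low-cost: 90 − 7 = 83 ≥ 42 − 14 = 28. Holds regardless of c. ✓
High-cost: 42 − 15 ≥ 90 − c, so c ≥ 90 − 27 = 63.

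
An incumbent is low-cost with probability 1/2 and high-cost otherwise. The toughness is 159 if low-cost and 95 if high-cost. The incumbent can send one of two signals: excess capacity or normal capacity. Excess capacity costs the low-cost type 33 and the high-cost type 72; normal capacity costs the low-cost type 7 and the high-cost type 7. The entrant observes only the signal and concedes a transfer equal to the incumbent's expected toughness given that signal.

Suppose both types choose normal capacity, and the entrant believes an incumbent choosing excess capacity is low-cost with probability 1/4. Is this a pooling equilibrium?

At the pooled signal (normal capacity) the entrant holds the prior 1/2 and pays 1/2·159 + 1/2·95 = 127. Off-path (excess capacity) belief 1/4 gives 1/4·159 + 3/4·95 = 111.
Low-cost: normal capacity gives 127 − 7 = 120; excess capacity gives 111 − 33 = 78. Stays. ✓
High-cost: normal capacity gives 127 − 7 = 120; excess capacity gives 111 − 72 = 39. Stays. ✓

Yes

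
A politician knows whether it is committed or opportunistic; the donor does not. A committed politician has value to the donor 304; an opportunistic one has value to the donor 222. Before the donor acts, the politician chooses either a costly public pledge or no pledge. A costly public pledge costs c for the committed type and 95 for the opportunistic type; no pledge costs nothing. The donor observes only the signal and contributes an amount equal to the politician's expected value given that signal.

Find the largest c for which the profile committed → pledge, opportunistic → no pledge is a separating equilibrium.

Under separation: pledge → committed (pays 304); no pledge → opportunistic (pays 222).
Opportunistic: 222 − 0 = 222 ≥ 304 − 95 = 209. Holds regardless of c. ✓
Committed: 304 − c ≥ 222 − 0, so c ≤ 304 − 222 = 82.

82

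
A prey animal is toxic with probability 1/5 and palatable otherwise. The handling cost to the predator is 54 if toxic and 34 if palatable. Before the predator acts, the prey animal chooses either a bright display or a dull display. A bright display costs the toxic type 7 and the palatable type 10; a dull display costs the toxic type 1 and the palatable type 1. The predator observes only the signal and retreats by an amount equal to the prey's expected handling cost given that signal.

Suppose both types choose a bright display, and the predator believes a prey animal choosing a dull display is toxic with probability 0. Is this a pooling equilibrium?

No

On the equilibrium path (bright display) the predator holds the prior 1/5 and pays 1/5·54 + 4/5·34 = 38. Off-path (dull display) belief 0 gives 0·54 + 1·34 = 34.
Toxic: bright display gives 38 − 7 = 31; dull display gives 34 − 1 = 33. Deviates. ✗
Palatable: bright display gives 38 − 10 = 28; dull display gives 34 − 1 = 33. Deviates. ✗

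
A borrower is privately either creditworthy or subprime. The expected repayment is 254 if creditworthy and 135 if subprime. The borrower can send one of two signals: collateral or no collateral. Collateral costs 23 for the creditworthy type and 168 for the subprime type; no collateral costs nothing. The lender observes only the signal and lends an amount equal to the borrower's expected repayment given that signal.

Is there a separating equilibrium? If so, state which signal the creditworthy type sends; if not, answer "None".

Try creditworthy → collateral, subprime → no collateral:
  If types separate, collateral earns payment 254 and no collateral earns 135.
  Creditworthy: collateral gives 254 − 23 = 231; no collateral gives 135 − 0 = 135. No deviation. ✓
  Subprime: no collateral gives 135 − 0 = 135; collateral gives 254 − 168 = 86. No deviation. ✓
Both hold — the creditworthy type sends collateral.

collateral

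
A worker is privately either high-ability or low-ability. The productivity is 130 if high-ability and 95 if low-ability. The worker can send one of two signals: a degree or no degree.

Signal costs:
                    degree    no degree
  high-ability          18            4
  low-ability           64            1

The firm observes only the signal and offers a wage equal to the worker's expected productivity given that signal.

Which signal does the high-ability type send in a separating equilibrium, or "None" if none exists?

degree

Try high-ability → degree, low-ability → no degree:
  If types separate, degree earns payment 130 and no degree earns 95.
  High-ability: degree gives 130 − 18 = 112; no degree gives 95 − 4 = 91. No deviation. ✓
  Low-ability: no degree gives 95 − 1 = 94; degree gives 130 − 64 = 66. No deviation. ✓
Both hold — the high-ability type sends degree.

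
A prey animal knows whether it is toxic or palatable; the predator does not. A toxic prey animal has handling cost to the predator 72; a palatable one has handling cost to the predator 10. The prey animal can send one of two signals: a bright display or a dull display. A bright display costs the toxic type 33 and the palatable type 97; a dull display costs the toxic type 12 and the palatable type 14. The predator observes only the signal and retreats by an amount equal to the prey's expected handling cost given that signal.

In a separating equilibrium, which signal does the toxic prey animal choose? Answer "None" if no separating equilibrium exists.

bright display

Try toxic → bright display, palatable → dull display:
  If types separate, bright display earns payment 72 and dull display earns 10.
  Toxic: bright display gives 72 − 33 = 39; dull display gives 10 − 12 = -2. No deviation. ✓
  Palatable: dull display gives 10 − 14 = -4; bright display gives 72 − 97 = -25. No deviation. ✓
Both hold — the toxic type sends bright display.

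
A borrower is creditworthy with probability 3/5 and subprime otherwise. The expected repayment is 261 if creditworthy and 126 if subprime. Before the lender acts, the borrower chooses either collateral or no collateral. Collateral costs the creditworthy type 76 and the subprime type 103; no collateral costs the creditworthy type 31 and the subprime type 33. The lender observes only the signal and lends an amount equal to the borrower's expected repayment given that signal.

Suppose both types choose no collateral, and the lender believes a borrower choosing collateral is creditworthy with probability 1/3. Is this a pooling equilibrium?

Yes

On the equilibrium path (no collateral) the lender holds the prior 3/5 and pays 3/5·261 + 2/5·126 = 207. Off-path (collateral) belief 1/3 gives 1/3·261 + 2/3·126 = 171.
Creditworthy: no collateral gives 207 − 31 = 176; collateral gives 171 − 76 = 95. Stays. ✓
Subprime: no collateral gives 207 − 33 = 174; collateral gives 171 − 103 = 68. Stays. ✓
Beliefs are Bayes-consistent on-path and both types best-respond.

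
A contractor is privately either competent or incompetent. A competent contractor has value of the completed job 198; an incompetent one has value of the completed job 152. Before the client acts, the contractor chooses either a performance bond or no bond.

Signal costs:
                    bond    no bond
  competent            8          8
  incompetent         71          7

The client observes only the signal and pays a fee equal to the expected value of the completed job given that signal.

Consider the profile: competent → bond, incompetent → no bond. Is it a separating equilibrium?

Yes

Under separation the client infers type exactly: bond → competent (pays 198), no bond → incompetent (pays 152).
Competent: bond gives 198 − 8 = 190; no bond gives 152 − 8 = 144. No deviation. ✓
Incompetent: no bond gives 152 − 7 = 145; bond gives 198 − 71 = 127. No deviation. ✓
Both incentive constraints hold.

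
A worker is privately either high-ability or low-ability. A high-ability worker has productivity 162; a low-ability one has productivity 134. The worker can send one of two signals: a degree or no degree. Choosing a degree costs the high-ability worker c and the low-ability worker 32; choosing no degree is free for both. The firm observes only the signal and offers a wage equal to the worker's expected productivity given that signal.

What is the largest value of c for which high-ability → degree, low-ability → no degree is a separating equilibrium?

28

Under separation: degree → high-ability (pays 162); no degree → low-ability (pays 134).
Low-ability: 134 − 0 = 134 ≥ 162 − 32 = 130. Holds regardless of c. ✓
High-ability: 162 − c ≥ 134 − 0, so c ≤ 162 − 134 = 28.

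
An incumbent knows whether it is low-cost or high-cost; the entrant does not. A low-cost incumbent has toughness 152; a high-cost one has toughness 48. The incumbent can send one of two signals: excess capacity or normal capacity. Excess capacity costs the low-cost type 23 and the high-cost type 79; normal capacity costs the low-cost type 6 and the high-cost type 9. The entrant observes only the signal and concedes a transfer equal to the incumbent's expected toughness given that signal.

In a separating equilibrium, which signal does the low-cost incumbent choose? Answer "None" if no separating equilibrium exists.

Try low-cost → excess capacity, high-cost → normal capacity:
  Under separation the entrant infers type exactly: excess capacity → low-cost (pays 152), normal capacity → high-cost (pays 48).
  Low-cost: excess capacity gives 152 − 23 = 129; normal capacity gives 48 − 6 = 42. No deviation. ✓
  High-cost: normal capacity gives 48 − 9 = 39; excess capacity gives 152 − 79 = 73. Would deviate. ✗
Try low-cost → normal capacity, high-cost → excess capacity:
  Under separation the entrant infers type exactly: normal capacity → low-cost (pays 152), excess capacity → high-cost (pays 48).
  Low-cost: normal capacity gives 152 − 6 = 146; excess capacity gives 48 − 23 = 25. No deviation. ✓
  High-cost: excess capacity gives 48 − 79 = -31; normal capacity gives 152 − 9 = 143. Would deviate. ✗
Neither assignment is incentive-compatible.

None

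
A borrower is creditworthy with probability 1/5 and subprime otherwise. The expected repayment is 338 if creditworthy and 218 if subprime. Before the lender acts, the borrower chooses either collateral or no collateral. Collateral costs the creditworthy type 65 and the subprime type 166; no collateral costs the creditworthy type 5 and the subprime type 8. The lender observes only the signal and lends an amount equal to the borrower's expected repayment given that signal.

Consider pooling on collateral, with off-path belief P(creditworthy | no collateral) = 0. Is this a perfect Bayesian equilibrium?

No

At the pooled signal (collateral) the lender holds the prior 1/5 and pays 1/5·338 + 4/5·218 = 242. Off-path (no collateral) belief 0 gives 0·338 + 1·218 = 218.
Creditworthy: collateral gives 242 − 65 = 177; no collateral gives 218 − 5 = 213. Deviates. ✗
Subprime: collateral gives 242 − 166 = 76; no collateral gives 218 − 8 = 210. Deviates. ✗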